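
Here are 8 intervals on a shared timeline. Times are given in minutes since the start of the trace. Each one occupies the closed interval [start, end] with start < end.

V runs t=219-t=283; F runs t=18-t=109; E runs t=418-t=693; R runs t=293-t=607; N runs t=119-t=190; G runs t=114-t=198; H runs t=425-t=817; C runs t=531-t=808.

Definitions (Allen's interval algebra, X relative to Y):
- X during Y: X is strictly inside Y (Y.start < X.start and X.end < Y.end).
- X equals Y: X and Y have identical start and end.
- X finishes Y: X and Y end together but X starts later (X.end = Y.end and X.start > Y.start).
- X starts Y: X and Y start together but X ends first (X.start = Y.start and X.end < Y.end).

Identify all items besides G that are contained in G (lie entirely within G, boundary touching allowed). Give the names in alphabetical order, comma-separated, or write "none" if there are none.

N

Target G = [t=114, t=198].
C [t=531, t=808] → after → no.
E [t=418, t=693] → after → no.
F [t=18, t=109] → before → no.
H [t=425, t=817] → after → no.
N [t=119, t=190] → during → yes.
R [t=293, t=607] → after → no.
V [t=219, t=283] → after → no.
Result: N.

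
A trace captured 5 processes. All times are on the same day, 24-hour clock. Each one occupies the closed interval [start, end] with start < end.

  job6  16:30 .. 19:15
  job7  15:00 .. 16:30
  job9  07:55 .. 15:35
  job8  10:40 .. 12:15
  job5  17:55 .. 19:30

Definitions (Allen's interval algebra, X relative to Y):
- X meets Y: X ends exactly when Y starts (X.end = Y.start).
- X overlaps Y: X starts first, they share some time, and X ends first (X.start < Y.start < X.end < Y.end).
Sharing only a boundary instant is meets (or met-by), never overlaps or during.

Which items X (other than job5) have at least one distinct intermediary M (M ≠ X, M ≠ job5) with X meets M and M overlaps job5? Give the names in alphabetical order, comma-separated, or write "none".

Target job5 = [17:55, 19:30].
Intermediaries M with M overlaps job5: job6.
Via job6 — items with X meets job6: job7.
Union: job7.

job7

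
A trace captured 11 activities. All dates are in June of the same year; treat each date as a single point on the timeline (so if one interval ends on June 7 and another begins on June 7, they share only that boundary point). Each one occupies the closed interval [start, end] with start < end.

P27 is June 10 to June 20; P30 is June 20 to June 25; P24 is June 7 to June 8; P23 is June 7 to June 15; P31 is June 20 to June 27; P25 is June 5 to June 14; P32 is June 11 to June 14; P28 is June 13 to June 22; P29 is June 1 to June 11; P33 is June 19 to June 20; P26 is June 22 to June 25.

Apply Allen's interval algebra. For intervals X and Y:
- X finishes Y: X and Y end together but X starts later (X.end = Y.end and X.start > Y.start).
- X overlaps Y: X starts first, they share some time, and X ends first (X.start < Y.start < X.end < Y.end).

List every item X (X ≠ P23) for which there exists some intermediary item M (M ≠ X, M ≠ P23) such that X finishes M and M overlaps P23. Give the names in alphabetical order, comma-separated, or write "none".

P32

Target P23 = [June 7, June 15].
Intermediaries M with M overlaps P23: P25, P29.
Via P25 — items with X finishes P25: P32.
Via P29 — items with X finishes P29: none.
Union: P32.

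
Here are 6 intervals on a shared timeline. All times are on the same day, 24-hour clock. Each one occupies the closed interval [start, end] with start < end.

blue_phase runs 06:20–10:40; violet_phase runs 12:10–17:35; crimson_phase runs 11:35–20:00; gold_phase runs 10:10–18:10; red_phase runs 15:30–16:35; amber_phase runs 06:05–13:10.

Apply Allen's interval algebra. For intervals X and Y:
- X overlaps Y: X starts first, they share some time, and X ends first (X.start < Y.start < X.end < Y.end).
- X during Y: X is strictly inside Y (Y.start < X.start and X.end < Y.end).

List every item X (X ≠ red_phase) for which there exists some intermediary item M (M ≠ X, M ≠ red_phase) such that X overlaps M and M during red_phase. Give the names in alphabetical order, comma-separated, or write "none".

Target red_phase = [15:30, 16:35].
Intermediaries M with M during red_phase: none.
Union: none.

none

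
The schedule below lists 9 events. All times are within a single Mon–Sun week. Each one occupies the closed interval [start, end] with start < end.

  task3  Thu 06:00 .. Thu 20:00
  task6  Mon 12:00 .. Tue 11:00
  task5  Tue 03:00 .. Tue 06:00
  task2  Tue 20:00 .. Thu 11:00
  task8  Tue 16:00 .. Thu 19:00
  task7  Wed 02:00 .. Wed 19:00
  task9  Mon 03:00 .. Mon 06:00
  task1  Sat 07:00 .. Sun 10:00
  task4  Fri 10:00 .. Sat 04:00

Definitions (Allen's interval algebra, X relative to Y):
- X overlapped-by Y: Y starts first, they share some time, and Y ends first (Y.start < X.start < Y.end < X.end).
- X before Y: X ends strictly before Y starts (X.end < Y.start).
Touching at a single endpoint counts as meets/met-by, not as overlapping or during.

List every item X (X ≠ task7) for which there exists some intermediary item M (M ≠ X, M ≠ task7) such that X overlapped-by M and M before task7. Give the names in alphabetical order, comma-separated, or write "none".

none

Target task7 = [Wed 02:00, Wed 19:00].
Intermediaries M with M before task7: task5, task6, task9.
Via task5 — items with X overlapped-by task5: none.
Via task6 — items with X overlapped-by task6: none.
Via task9 — items with X overlapped-by task9: none.
Union: none.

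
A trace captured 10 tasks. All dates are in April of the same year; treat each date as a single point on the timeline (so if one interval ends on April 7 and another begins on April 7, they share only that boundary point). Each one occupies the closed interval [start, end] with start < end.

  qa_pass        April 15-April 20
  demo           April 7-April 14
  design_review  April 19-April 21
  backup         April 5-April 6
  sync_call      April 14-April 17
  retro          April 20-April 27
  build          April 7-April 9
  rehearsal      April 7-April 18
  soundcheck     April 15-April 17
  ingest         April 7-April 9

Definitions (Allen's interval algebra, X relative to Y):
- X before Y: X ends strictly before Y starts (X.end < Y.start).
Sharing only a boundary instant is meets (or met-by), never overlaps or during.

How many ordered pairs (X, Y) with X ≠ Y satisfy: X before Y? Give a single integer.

29

Checking all 90 ordered pairs for relation 'before'; matching pairs in alphabetical order:
(backup, build): backup before build ✓
(backup, demo): backup before demo ✓
(backup, design_review): backup before design_review ✓
(backup, ingest): backup before ingest ✓
(backup, qa_pass): backup before qa_pass ✓
(backup, rehearsal): backup before rehearsal ✓
(backup, retro): backup before retro ✓
(backup, soundcheck): backup before soundcheck ✓
(backup, sync_call): backup before sync_call ✓
(build, design_review): build before design_review ✓
(build, qa_pass): build before qa_pass ✓
(build, retro): build before retro ✓
(build, soundcheck): build before soundcheck ✓
(build, sync_call): build before sync_call ✓
(demo, design_review): demo before design_review ✓
(demo, qa_pass): demo before qa_pass ✓
(demo, retro): demo before retro ✓
(demo, soundcheck): demo before soundcheck ✓
(ingest, design_review): ingest before design_review ✓
(ingest, qa_pass): ingest before qa_pass ✓
(ingest, retro): ingest before retro ✓
(ingest, soundcheck): ingest before soundcheck ✓
(ingest, sync_call): ingest before sync_call ✓
(rehearsal, design_review): rehearsal before design_review ✓
... plus 5 further pairs not listed.
Count: 29.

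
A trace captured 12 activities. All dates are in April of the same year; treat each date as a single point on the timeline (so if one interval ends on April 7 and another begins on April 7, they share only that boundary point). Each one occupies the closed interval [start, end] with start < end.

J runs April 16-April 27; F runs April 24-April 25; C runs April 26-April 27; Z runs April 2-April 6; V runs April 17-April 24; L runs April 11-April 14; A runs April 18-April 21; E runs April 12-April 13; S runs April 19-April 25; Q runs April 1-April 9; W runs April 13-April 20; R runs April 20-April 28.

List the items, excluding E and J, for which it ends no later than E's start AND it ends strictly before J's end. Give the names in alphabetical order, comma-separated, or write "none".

Q, Z

Conditions: its end is no later than E's start (X.end <= April 12) AND its end is strictly before J's end (X.end < April 27).
A: end April 21 <= April 12? ✗; end April 21 < April 27? ✓ → no.
C: end April 27 <= April 12? ✗; end April 27 < April 27? ✗ → no.
F: end April 25 <= April 12? ✗; end April 25 < April 27? ✓ → no.
L: end April 14 <= April 12? ✗; end April 14 < April 27? ✓ → no.
Q: end April 9 <= April 12? ✓; end April 9 < April 27? ✓ → yes.
R: end April 28 <= April 12? ✗; end April 28 < April 27? ✗ → no.
S: end April 25 <= April 12? ✗; end April 25 < April 27? ✓ → no.
V: end April 24 <= April 12? ✗; end April 24 < April 27? ✓ → no.
W: end April 20 <= April 12? ✗; end April 20 < April 27? ✓ → no.
Z: end April 6 <= April 12? ✓; end April 6 < April 27? ✓ → yes.
Result: Q, Z.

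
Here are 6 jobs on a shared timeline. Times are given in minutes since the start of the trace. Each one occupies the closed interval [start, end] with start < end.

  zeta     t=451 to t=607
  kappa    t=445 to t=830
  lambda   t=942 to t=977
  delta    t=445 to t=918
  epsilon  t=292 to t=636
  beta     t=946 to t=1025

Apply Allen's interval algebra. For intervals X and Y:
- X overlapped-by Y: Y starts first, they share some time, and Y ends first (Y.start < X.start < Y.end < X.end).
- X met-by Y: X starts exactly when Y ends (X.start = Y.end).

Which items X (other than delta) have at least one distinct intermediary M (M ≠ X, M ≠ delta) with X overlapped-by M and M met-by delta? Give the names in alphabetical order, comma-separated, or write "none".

none

Target delta = [t=445, t=918].
Intermediaries M with M met-by delta: none.
Union: none.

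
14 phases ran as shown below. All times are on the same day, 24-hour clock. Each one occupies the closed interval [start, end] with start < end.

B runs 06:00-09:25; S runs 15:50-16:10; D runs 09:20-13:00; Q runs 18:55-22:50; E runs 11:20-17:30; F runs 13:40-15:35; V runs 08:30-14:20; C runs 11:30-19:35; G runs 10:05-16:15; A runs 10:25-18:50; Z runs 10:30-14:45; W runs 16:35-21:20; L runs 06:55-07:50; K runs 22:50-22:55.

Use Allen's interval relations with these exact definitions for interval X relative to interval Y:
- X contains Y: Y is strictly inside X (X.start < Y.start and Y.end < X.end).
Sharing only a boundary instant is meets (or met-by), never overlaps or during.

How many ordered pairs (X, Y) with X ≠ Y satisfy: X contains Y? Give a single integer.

13

Checking all 182 ordered pairs for relation 'contains'; matching pairs in alphabetical order:
(A, E): A contains E ✓
(A, F): A contains F ✓
(A, S): A contains S ✓
(A, Z): A contains Z ✓
(B, L): B contains L ✓
(C, F): C contains F ✓
(C, S): C contains S ✓
(E, F): E contains F ✓
(E, S): E contains S ✓
(G, F): G contains F ✓
(G, S): G contains S ✓
(G, Z): G contains Z ✓
(V, D): V contains D ✓
Count: 13.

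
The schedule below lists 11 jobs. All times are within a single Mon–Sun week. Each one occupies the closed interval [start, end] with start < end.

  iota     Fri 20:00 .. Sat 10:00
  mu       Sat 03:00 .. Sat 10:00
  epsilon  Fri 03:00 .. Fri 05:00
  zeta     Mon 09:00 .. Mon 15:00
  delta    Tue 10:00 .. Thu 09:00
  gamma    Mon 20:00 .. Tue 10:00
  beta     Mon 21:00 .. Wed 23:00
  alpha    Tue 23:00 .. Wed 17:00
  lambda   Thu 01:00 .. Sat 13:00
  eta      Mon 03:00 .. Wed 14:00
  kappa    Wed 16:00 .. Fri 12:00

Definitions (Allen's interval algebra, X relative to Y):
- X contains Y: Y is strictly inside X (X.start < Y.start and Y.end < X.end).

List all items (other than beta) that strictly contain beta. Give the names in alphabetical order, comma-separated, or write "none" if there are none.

none

Target beta = [Mon 21:00, Wed 23:00].
alpha [Tue 23:00, Wed 17:00] → during → no.
delta [Tue 10:00, Thu 09:00] → overlapped-by → no.
epsilon [Fri 03:00, Fri 05:00] → after → no.
eta [Mon 03:00, Wed 14:00] → overlaps → no.
gamma [Mon 20:00, Tue 10:00] → overlaps → no.
iota [Fri 20:00, Sat 10:00] → after → no.
kappa [Wed 16:00, Fri 12:00] → overlapped-by → no.
lambda [Thu 01:00, Sat 13:00] → after → no.
mu [Sat 03:00, Sat 10:00] → after → no.
zeta [Mon 09:00, Mon 15:00] → before → no.
Result: none.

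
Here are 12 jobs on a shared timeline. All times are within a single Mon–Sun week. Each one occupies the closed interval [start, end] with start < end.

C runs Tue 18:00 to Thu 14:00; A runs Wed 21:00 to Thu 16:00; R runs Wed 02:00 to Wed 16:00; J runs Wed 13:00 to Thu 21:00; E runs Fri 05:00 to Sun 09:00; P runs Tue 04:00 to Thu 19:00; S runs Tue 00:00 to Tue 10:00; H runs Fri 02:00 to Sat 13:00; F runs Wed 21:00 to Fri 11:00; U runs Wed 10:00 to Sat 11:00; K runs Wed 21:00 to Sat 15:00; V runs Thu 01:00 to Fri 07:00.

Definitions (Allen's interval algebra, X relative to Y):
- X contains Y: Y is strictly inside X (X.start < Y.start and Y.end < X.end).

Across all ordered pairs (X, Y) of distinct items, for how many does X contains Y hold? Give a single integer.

12

Checking all 132 ordered pairs for relation 'contains'; matching pairs in alphabetical order:
(C, R): C contains R ✓
(F, V): F contains V ✓
(J, A): J contains A ✓
(K, H): K contains H ✓
(K, V): K contains V ✓
(P, A): P contains A ✓
(P, C): P contains C ✓
(P, R): P contains R ✓
(U, A): U contains A ✓
(U, F): U contains F ✓
(U, J): U contains J ✓
(U, V): U contains V ✓
Count: 12.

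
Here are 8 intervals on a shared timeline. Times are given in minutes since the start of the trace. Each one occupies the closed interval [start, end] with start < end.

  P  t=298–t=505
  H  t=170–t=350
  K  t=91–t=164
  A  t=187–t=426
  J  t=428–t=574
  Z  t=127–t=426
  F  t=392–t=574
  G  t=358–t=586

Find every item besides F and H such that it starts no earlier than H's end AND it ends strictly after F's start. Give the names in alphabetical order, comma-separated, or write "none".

Conditions: its start is no earlier than H's end (X.start >= t=350) AND its end is strictly after F's start (X.end > t=392).
A: start t=187 >= t=350? ✗; end t=426 > t=392? ✓ → no.
G: start t=358 >= t=350? ✓; end t=586 > t=392? ✓ → yes.
J: start t=428 >= t=350? ✓; end t=574 > t=392? ✓ → yes.
K: start t=91 >= t=350? ✗; end t=164 > t=392? ✗ → no.
P: start t=298 >= t=350? ✗; end t=505 > t=392? ✓ → no.
Z: start t=127 >= t=350? ✗; end t=426 > t=392? ✓ → no.
Result: G, J.

G, J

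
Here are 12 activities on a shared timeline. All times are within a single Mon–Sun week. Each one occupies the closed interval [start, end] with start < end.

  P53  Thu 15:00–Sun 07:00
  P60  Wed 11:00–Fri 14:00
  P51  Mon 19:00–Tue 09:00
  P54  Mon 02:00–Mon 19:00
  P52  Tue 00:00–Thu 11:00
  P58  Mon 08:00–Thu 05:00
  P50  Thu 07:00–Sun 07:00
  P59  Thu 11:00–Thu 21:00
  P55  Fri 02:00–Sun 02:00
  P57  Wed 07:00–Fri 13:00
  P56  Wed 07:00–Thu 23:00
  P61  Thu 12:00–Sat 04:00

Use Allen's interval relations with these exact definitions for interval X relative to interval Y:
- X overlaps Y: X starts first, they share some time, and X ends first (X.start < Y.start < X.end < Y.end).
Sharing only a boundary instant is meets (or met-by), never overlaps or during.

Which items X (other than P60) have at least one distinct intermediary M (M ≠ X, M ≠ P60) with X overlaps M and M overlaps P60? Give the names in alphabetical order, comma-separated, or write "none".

Target P60 = [Wed 11:00, Fri 14:00].
Intermediaries M with M overlaps P60: P52, P56, P57, P58.
Via P52 — items with X overlaps P52: P51, P58.
Via P56 — items with X overlaps P56: P52, P58.
Via P57 — items with X overlaps P57: P52, P58.
Via P58 — items with X overlaps P58: P54.
Union: P51, P52, P54, P58.

P51, P52, P54, P58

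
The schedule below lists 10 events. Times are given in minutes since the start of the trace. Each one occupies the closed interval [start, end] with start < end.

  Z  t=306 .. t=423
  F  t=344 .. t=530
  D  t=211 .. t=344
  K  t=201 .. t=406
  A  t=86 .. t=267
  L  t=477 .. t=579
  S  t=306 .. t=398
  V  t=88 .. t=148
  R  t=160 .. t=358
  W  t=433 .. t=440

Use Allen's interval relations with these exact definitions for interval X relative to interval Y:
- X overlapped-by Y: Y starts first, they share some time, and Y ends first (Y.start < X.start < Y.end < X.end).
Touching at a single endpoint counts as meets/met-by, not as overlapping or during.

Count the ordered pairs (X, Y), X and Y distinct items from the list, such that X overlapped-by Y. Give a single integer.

Checking all 90 ordered pairs for relation 'overlapped-by'; matching pairs in alphabetical order:
(D, A): D overlapped-by A ✓
(F, K): F overlapped-by K ✓
(F, R): F overlapped-by R ✓
(F, S): F overlapped-by S ✓
(F, Z): F overlapped-by Z ✓
(K, A): K overlapped-by A ✓
(K, R): K overlapped-by R ✓
(L, F): L overlapped-by F ✓
(R, A): R overlapped-by A ✓
(S, D): S overlapped-by D ✓
(S, R): S overlapped-by R ✓
(Z, D): Z overlapped-by D ✓
(Z, K): Z overlapped-by K ✓
(Z, R): Z overlapped-by R ✓
Count: 14.

14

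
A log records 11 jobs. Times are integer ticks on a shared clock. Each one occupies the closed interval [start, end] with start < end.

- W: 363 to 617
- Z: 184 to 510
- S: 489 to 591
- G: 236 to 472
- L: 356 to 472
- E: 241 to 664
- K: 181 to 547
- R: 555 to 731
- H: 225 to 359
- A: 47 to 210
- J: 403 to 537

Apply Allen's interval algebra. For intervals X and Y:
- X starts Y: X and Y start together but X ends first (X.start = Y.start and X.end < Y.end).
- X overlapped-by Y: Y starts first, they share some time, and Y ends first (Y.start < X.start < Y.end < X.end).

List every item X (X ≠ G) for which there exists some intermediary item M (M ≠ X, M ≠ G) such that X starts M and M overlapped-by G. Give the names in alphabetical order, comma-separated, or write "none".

Target G = [236, 472].
Intermediaries M with M overlapped-by G: E, J, W.
Via E — items with X starts E: none.
Via J — items with X starts J: none.
Via W — items with X starts W: none.
Union: none.

none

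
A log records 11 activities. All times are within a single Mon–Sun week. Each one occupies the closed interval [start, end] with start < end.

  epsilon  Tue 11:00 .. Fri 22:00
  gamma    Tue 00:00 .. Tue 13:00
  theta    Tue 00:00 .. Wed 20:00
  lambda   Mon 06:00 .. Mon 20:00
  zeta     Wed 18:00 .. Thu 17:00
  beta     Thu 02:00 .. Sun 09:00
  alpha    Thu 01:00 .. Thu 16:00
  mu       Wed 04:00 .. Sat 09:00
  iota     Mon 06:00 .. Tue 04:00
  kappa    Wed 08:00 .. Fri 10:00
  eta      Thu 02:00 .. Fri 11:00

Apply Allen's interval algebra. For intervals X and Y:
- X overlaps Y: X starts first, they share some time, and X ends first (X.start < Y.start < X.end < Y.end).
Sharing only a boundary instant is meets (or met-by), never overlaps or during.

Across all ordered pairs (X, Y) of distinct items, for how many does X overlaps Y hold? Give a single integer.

16

Checking all 110 ordered pairs for relation 'overlaps'; matching pairs in alphabetical order:
(alpha, beta): alpha overlaps beta ✓
(alpha, eta): alpha overlaps eta ✓
(epsilon, beta): epsilon overlaps beta ✓
(epsilon, mu): epsilon overlaps mu ✓
(gamma, epsilon): gamma overlaps epsilon ✓
(iota, gamma): iota overlaps gamma ✓
(iota, theta): iota overlaps theta ✓
(kappa, beta): kappa overlaps beta ✓
(kappa, eta): kappa overlaps eta ✓
(mu, beta): mu overlaps beta ✓
(theta, epsilon): theta overlaps epsilon ✓
(theta, kappa): theta overlaps kappa ✓
(theta, mu): theta overlaps mu ✓
(theta, zeta): theta overlaps zeta ✓
(zeta, beta): zeta overlaps beta ✓
(zeta, eta): zeta overlaps eta ✓
Count: 16.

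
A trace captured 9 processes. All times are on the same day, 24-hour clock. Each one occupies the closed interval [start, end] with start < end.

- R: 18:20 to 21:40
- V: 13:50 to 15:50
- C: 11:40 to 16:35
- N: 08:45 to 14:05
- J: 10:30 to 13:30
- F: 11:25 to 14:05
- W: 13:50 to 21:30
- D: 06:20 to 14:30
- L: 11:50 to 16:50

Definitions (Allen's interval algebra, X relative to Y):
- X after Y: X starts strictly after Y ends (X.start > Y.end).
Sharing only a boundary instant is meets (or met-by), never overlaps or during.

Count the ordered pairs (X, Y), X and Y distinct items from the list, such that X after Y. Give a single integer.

9

Checking all 72 ordered pairs for relation 'after'; matching pairs in alphabetical order:
(R, C): R after C ✓
(R, D): R after D ✓
(R, F): R after F ✓
(R, J): R after J ✓
(R, L): R after L ✓
(R, N): R after N ✓
(R, V): R after V ✓
(V, J): V after J ✓
(W, J): W after J ✓
Count: 9.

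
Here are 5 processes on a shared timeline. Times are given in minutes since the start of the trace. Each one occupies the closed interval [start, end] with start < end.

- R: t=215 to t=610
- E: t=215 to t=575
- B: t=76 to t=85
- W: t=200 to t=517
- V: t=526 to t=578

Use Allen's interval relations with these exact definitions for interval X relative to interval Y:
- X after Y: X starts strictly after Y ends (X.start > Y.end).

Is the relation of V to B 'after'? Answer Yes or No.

Yes

V = [t=526, t=578], B = [t=76, t=85].
Actual relation of V to B: after.
Asked whether 'after' holds → Yes.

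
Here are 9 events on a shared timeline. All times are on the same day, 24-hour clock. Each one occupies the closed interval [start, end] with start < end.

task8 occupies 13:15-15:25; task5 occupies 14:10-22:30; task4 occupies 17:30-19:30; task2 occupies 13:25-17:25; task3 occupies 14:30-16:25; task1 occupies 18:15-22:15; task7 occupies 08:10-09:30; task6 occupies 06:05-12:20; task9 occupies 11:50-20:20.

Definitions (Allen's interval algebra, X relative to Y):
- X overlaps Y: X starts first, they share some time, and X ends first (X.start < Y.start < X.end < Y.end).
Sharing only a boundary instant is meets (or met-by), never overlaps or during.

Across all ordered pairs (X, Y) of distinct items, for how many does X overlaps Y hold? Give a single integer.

Checking all 72 ordered pairs for relation 'overlaps'; matching pairs in alphabetical order:
(task2, task5): task2 overlaps task5 ✓
(task4, task1): task4 overlaps task1 ✓
(task6, task9): task6 overlaps task9 ✓
(task8, task2): task8 overlaps task2 ✓
(task8, task3): task8 overlaps task3 ✓
(task8, task5): task8 overlaps task5 ✓
(task9, task1): task9 overlaps task1 ✓
(task9, task5): task9 overlaps task5 ✓
Count: 8.

8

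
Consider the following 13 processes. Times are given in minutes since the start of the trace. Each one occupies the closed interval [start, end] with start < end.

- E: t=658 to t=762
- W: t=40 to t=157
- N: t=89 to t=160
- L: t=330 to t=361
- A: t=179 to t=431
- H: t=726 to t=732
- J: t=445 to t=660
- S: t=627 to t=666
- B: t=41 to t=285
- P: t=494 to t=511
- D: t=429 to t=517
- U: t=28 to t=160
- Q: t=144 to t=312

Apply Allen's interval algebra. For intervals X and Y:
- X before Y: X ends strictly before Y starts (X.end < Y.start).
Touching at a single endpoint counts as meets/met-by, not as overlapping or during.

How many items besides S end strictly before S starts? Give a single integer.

Target S = [t=627, t=666].
A [t=179, t=431] → before → counts.
B [t=41, t=285] → before → counts.
D [t=429, t=517] → before → counts.
E [t=658, t=762] → overlapped-by → no.
H [t=726, t=732] → after → no.
J [t=445, t=660] → overlaps → no.
L [t=330, t=361] → before → counts.
N [t=89, t=160] → before → counts.
P [t=494, t=511] → before → counts.
Q [t=144, t=312] → before → counts.
U [t=28, t=160] → before → counts.
W [t=40, t=157] → before → counts.
Total: 9.

9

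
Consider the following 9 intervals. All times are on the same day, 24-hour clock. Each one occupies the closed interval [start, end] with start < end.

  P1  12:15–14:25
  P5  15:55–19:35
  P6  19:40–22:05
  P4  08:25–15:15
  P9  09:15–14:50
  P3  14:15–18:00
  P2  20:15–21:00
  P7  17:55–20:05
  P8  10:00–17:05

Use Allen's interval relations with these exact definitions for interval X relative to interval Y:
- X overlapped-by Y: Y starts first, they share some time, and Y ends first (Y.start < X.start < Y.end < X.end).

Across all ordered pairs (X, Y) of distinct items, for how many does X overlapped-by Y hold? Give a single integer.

11

Checking all 72 ordered pairs for relation 'overlapped-by'; matching pairs in alphabetical order:
(P3, P1): P3 overlapped-by P1 ✓
(P3, P4): P3 overlapped-by P4 ✓
(P3, P8): P3 overlapped-by P8 ✓
(P3, P9): P3 overlapped-by P9 ✓
(P5, P3): P5 overlapped-by P3 ✓
(P5, P8): P5 overlapped-by P8 ✓
(P6, P7): P6 overlapped-by P7 ✓
(P7, P3): P7 overlapped-by P3 ✓
(P7, P5): P7 overlapped-by P5 ✓
(P8, P4): P8 overlapped-by P4 ✓
(P8, P9): P8 overlapped-by P9 ✓
Count: 11.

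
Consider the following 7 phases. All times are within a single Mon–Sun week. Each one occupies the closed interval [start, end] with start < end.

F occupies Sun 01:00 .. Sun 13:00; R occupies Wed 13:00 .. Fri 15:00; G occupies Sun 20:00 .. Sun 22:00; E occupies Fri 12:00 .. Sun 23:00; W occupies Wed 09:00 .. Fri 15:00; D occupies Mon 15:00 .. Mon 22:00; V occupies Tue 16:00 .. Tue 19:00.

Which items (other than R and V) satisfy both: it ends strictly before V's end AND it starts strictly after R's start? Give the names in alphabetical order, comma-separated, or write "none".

Conditions: its end is strictly before V's end (X.end < Tue 19:00) AND its start is strictly after R's start (X.start > Wed 13:00).
D: end Mon 22:00 < Tue 19:00? ✓; start Mon 15:00 > Wed 13:00? ✗ → no.
E: end Sun 23:00 < Tue 19:00? ✗; start Fri 12:00 > Wed 13:00? ✓ → no.
F: end Sun 13:00 < Tue 19:00? ✗; start Sun 01:00 > Wed 13:00? ✓ → no.
G: end Sun 22:00 < Tue 19:00? ✗; start Sun 20:00 > Wed 13:00? ✓ → no.
W: end Fri 15:00 < Tue 19:00? ✗; start Wed 09:00 > Wed 13:00? ✗ → no.
Result: none.

none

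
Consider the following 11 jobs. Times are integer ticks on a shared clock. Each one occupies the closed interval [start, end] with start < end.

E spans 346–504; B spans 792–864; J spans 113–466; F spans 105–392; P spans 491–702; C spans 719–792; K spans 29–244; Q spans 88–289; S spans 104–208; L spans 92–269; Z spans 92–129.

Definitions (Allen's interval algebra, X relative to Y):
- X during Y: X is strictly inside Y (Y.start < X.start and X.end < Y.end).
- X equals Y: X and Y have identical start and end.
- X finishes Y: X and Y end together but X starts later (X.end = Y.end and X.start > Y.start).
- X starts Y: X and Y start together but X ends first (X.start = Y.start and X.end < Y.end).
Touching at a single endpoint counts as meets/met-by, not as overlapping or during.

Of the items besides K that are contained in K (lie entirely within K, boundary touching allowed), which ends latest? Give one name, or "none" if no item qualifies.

S

Target K = [29, 244].
B [792, 864] → after → excluded.
C [719, 792] → after → excluded.
E [346, 504] → after → excluded.
F [105, 392] → overlapped-by → excluded.
J [113, 466] → overlapped-by → excluded.
L [92, 269] → overlapped-by → excluded.
P [491, 702] → after → excluded.
Q [88, 289] → overlapped-by → excluded.
S [104, 208] → during → candidate.
Z [92, 129] → during → candidate.
Among candidates, latest end is 208 → S.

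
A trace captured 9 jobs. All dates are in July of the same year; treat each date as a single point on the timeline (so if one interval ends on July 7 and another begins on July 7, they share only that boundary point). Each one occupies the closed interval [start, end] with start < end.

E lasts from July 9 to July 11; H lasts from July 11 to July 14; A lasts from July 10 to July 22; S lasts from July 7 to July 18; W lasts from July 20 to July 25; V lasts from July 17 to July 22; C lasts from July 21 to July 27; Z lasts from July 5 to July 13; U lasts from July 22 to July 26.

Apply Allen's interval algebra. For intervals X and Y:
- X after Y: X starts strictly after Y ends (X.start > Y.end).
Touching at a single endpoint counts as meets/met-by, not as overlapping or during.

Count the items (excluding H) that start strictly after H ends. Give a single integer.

4

Target H = [July 11, July 14].
A [July 10, July 22] → contains → no.
C [July 21, July 27] → after → counts.
E [July 9, July 11] → meets → no.
S [July 7, July 18] → contains → no.
U [July 22, July 26] → after → counts.
V [July 17, July 22] → after → counts.
W [July 20, July 25] → after → counts.
Z [July 5, July 13] → overlaps → no.
Total: 4.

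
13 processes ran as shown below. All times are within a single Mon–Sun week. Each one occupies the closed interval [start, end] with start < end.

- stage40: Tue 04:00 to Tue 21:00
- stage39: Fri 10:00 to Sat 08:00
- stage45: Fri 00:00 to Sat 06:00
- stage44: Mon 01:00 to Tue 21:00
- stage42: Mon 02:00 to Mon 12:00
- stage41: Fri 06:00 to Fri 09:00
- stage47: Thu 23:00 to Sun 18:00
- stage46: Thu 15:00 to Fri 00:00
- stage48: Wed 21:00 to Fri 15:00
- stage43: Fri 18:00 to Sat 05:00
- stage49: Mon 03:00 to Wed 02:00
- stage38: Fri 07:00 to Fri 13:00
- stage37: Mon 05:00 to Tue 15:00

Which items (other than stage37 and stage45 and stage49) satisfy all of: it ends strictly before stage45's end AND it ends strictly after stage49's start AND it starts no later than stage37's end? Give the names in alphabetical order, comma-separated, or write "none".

Conditions: its end is strictly before stage45's end (X.end < Sat 06:00) AND its end is strictly after stage49's start (X.end > Mon 03:00) AND its start is no later than stage37's end (X.start <= Tue 15:00).
stage38: end Fri 13:00 < Sat 06:00? ✓; end Fri 13:00 > Mon 03:00? ✓; start Fri 07:00 <= Tue 15:00? ✗ → no.
stage39: end Sat 08:00 < Sat 06:00? ✗; end Sat 08:00 > Mon 03:00? ✓; start Fri 10:00 <= Tue 15:00? ✗ → no.
stage40: end Tue 21:00 < Sat 06:00? ✓; end Tue 21:00 > Mon 03:00? ✓; start Tue 04:00 <= Tue 15:00? ✓ → yes.
stage41: end Fri 09:00 < Sat 06:00? ✓; end Fri 09:00 > Mon 03:00? ✓; start Fri 06:00 <= Tue 15:00? ✗ → no.
stage42: end Mon 12:00 < Sat 06:00? ✓; end Mon 12:00 > Mon 03:00? ✓; start Mon 02:00 <= Tue 15:00? ✓ → yes.
stage43: end Sat 05:00 < Sat 06:00? ✓; end Sat 05:00 > Mon 03:00? ✓; start Fri 18:00 <= Tue 15:00? ✗ → no.
stage44: end Tue 21:00 < Sat 06:00? ✓; end Tue 21:00 > Mon 03:00? ✓; start Mon 01:00 <= Tue 15:00? ✓ → yes.
stage46: end Fri 00:00 < Sat 06:00? ✓; end Fri 00:00 > Mon 03:00? ✓; start Thu 15:00 <= Tue 15:00? ✗ → no.
stage47: end Sun 18:00 < Sat 06:00? ✗; end Sun 18:00 > Mon 03:00? ✓; start Thu 23:00 <= Tue 15:00? ✗ → no.
stage48: end Fri 15:00 < Sat 06:00? ✓; end Fri 15:00 > Mon 03:00? ✓; start Wed 21:00 <= Tue 15:00? ✗ → no.
Result: stage40, stage42, stage44.

stage40, stage42, stage44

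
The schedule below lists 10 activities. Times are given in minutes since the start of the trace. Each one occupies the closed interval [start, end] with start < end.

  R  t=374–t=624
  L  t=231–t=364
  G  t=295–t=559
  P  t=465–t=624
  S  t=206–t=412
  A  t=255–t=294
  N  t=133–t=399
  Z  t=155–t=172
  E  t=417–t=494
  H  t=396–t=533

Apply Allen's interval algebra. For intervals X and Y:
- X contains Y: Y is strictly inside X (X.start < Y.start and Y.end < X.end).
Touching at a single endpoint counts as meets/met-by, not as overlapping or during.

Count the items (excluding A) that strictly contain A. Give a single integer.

Target A = [t=255, t=294].
E [t=417, t=494] → after → no.
G [t=295, t=559] → after → no.
H [t=396, t=533] → after → no.
L [t=231, t=364] → contains → counts.
N [t=133, t=399] → contains → counts.
P [t=465, t=624] → after → no.
R [t=374, t=624] → after → no.
S [t=206, t=412] → contains → counts.
Z [t=155, t=172] → before → no.
Total: 3.

3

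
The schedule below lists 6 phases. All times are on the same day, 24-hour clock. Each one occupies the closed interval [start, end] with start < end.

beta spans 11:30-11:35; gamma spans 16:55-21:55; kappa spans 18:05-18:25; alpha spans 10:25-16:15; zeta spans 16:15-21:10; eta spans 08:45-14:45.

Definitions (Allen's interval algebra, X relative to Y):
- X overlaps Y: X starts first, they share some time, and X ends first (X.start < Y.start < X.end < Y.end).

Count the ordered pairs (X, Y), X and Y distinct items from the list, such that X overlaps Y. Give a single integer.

Checking all 30 ordered pairs for relation 'overlaps'; matching pairs in alphabetical order:
(eta, alpha): eta overlaps alpha ✓
(zeta, gamma): zeta overlaps gamma ✓
Count: 2.

2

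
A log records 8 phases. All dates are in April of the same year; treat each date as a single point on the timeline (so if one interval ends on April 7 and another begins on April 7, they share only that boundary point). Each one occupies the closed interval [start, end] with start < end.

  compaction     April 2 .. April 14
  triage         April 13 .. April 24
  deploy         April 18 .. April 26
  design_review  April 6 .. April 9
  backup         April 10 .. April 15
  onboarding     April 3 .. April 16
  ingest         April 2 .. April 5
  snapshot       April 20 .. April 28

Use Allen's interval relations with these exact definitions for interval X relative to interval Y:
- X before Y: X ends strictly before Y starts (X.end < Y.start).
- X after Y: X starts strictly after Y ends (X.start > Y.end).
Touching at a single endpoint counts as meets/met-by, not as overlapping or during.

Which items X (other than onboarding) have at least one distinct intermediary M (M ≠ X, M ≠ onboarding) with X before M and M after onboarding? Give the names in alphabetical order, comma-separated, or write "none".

backup, compaction, design_review, ingest

Target onboarding = [April 3, April 16].
Intermediaries M with M after onboarding: deploy, snapshot.
Via deploy — items with X before deploy: backup, compaction, design_review, ingest.
Via snapshot — items with X before snapshot: backup, compaction, design_review, ingest.
Union: backup, compaction, design_review, ingest.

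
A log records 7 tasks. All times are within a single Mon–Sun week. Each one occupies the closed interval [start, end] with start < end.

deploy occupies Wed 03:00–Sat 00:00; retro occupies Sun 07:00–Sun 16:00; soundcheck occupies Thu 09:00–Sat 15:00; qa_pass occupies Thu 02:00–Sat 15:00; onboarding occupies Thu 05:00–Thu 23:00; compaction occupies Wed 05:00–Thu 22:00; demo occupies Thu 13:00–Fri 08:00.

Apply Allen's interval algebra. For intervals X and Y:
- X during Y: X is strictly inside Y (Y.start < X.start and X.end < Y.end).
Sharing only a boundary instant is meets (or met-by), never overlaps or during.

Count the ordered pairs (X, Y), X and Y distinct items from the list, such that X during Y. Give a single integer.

6

Checking all 42 ordered pairs for relation 'during'; matching pairs in alphabetical order:
(compaction, deploy): compaction during deploy ✓
(demo, deploy): demo during deploy ✓
(demo, qa_pass): demo during qa_pass ✓
(demo, soundcheck): demo during soundcheck ✓
(onboarding, deploy): onboarding during deploy ✓
(onboarding, qa_pass): onboarding during qa_pass ✓
Count: 6.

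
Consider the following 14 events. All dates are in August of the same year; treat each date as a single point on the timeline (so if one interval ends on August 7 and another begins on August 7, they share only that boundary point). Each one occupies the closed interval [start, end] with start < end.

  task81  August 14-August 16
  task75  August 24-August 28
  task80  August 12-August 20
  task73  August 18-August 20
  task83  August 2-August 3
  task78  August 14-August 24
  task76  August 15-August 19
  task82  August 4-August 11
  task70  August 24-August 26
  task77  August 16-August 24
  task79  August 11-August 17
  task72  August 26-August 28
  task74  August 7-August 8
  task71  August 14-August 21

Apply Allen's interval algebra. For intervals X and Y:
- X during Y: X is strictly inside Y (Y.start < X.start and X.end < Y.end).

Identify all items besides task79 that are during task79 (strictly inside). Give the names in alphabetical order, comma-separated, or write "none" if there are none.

Target task79 = [August 11, August 17].
task70 [August 24, August 26] → after → no.
task71 [August 14, August 21] → overlapped-by → no.
task72 [August 26, August 28] → after → no.
task73 [August 18, August 20] → after → no.
task74 [August 7, August 8] → before → no.
task75 [August 24, August 28] → after → no.
task76 [August 15, August 19] → overlapped-by → no.
task77 [August 16, August 24] → overlapped-by → no.
task78 [August 14, August 24] → overlapped-by → no.
task80 [August 12, August 20] → overlapped-by → no.
task81 [August 14, August 16] → during → yes.
task82 [August 4, August 11] → meets → no.
task83 [August 2, August 3] → before → no.
Result: task81.

task81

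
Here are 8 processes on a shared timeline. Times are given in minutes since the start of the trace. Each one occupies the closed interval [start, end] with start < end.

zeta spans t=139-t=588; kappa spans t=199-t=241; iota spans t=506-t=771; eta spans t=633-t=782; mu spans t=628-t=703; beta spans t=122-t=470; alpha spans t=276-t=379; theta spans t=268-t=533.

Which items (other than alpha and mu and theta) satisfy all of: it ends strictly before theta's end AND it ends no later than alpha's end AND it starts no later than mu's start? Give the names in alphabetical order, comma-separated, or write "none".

kappa

Conditions: its end is strictly before theta's end (X.end < t=533) AND its end is no later than alpha's end (X.end <= t=379) AND its start is no later than mu's start (X.start <= t=628).
beta: end t=470 < t=533? ✓; end t=470 <= t=379? ✗; start t=122 <= t=628? ✓ → no.
eta: end t=782 < t=533? ✗; end t=782 <= t=379? ✗; start t=633 <= t=628? ✗ → no.
iota: end t=771 < t=533? ✗; end t=771 <= t=379? ✗; start t=506 <= t=628? ✓ → no.
kappa: end t=241 < t=533? ✓; end t=241 <= t=379? ✓; start t=199 <= t=628? ✓ → yes.
zeta: end t=588 < t=533? ✗; end t=588 <= t=379? ✗; start t=139 <= t=628? ✓ → no.
Result: kappa.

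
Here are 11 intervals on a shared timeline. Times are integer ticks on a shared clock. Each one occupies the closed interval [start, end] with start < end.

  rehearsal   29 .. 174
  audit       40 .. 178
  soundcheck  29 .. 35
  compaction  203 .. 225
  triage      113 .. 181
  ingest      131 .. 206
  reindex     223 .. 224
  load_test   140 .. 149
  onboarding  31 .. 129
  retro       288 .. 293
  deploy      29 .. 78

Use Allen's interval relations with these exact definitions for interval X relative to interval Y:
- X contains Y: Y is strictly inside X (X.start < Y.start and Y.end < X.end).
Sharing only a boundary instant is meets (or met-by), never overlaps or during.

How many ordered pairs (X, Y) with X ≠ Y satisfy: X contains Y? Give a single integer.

Checking all 110 ordered pairs for relation 'contains'; matching pairs in alphabetical order:
(audit, load_test): audit contains load_test ✓
(compaction, reindex): compaction contains reindex ✓
(ingest, load_test): ingest contains load_test ✓
(rehearsal, load_test): rehearsal contains load_test ✓
(rehearsal, onboarding): rehearsal contains onboarding ✓
(triage, load_test): triage contains load_test ✓
Count: 6.

6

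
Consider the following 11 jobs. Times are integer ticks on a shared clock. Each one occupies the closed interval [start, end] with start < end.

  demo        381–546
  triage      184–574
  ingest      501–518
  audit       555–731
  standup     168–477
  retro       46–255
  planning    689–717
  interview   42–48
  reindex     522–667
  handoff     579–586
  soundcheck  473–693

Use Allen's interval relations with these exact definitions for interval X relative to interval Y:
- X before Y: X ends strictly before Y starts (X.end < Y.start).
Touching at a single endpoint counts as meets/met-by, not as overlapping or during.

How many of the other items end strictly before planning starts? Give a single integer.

Target planning = [689, 717].
audit [555, 731] → contains → no.
demo [381, 546] → before → counts.
handoff [579, 586] → before → counts.
ingest [501, 518] → before → counts.
interview [42, 48] → before → counts.
reindex [522, 667] → before → counts.
retro [46, 255] → before → counts.
soundcheck [473, 693] → overlaps → no.
standup [168, 477] → before → counts.
triage [184, 574] → before → counts.
Total: 8.

8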